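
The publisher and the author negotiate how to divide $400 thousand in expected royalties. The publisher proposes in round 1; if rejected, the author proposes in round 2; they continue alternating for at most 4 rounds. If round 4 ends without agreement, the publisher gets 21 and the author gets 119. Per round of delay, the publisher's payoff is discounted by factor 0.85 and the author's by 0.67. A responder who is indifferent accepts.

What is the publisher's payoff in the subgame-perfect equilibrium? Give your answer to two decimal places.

215.19

Round 4 (the author proposes): the publisher gets 21 if talks fail, so the author offers 21 and keeps 379.
Round 3 (the publisher proposes): the author can get 379 next round, worth 0.67 × 379 = 253.93 now; the publisher offers that and keeps 146.07.
Round 2 (the author proposes): the publisher can get 146.07 next round, worth 0.85 × 146.07 = 124.1595 now, so the author offers 124.1595, keeping 275.8405.
Round 1 (the publisher proposes): the author can get 275.8405 next round, worth 0.67 × 275.8405 = 184.813135 now; the publisher offers that and keeps 215.186865.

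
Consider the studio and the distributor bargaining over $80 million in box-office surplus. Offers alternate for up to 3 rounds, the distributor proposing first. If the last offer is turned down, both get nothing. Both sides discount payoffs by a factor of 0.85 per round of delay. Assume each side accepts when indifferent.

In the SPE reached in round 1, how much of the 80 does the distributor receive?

Solve by backward induction from round 3.
Round 3 (the distributor proposes): rejection yields 0 for the studio; the distributor offers 0 and keeps 80.
Round 2 (the studio proposes): the distributor can get 80 next round, worth 0.85 × 80 = 68 now; the studio offers that and keeps 12.
Round 1 (the distributor proposes): the studio can get 12 next round, worth 0.85 × 12 = 10.2 now; the distributor offers that and keeps 69.8.

69.8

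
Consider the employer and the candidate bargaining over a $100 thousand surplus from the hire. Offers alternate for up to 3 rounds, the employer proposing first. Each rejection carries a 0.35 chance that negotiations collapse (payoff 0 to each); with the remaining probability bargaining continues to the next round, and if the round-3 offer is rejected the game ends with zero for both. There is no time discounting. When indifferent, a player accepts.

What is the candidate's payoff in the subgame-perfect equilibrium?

22.75

Round 3 (the employer proposes): rejection yields 0 for the candidate; the employer offers 0 and keeps 100.
Round 2 (the candidate proposes): rejecting gives the employer an expected 0.65 × 100 = 65. The candidate offers 65 and keeps 100 − 65 = 35.
Round 1 (the employer proposes): rejecting gives the candidate an expected 0.65 × 35 = 22.75. The employer offers 22.75 and keeps 100 − 22.75 = 77.25.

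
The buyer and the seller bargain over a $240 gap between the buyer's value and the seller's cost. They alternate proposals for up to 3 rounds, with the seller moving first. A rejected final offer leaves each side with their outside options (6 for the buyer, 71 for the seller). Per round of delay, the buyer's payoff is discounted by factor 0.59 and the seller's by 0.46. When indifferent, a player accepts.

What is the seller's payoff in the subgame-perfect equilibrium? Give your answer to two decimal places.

161.91

Round 3 (the seller proposes): the buyer gets 6 if talks fail, so the seller offers 6 and keeps 234.
Round 2 (the buyer proposes): the seller can get 234 next round, worth 0.46 × 234 = 107.64 now, so the buyer offers 107.64, keeping 132.36.
Round 1 (the seller proposes): the buyer can get 132.36 next round, worth 0.59 × 132.36 = 78.0924 now; the seller offers that and keeps 161.9076.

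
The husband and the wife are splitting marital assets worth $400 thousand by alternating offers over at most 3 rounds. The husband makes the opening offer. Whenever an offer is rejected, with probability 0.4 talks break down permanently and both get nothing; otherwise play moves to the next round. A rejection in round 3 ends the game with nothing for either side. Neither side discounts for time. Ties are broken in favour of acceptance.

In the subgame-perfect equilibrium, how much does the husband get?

304

Round 3 (the husband proposes): the wife will accept anything ≥ 0, so the husband offers 0 and keeps 400.
Round 2 (the wife proposes): rejecting gives the husband an expected 0.6 × 400 = 240. The wife offers 240 and keeps 400 − 240 = 160.
Round 1 (the husband proposes): rejecting gives the wife an expected 0.6 × 160 = 96. The husband offers 96 and keeps 400 − 96 = 304.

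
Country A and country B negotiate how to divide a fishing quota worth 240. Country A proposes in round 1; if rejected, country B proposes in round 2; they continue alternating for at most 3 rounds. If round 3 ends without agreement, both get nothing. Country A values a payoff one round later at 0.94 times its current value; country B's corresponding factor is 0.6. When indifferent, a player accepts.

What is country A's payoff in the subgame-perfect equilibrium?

By backward induction:
Round 3 (country A proposes): rejection yields 0 for country B; country A offers 0 and keeps 240.
Round 2 (country B proposes): country A can get 240 next round, worth 0.94 × 240 = 225.6 now, so country B offers 225.6, keeping 14.4.
Round 1 (country A proposes): country B can get 14.4 next round, worth 0.6 × 14.4 = 8.64 now, so country A offers 8.64, keeping 231.36.

231.36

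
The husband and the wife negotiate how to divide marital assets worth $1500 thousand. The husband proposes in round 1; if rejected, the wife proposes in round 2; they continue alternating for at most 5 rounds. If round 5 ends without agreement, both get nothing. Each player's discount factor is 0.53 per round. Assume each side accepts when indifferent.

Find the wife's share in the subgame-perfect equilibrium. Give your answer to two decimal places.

Round 5 (the husband proposes): the wife will accept anything ≥ 0, so the husband offers 0 and keeps 1500.
Round 4 (the wife proposes): the husband can get 1500 next round, worth 0.53 × 1500 = 795 now; the wife offers that and keeps 705.
Round 3 (the husband proposes): the wife can get 705 next round, worth 0.53 × 705 = 373.65 now, so the husband offers 373.65, keeping 1126.35.
Round 2 (the wife proposes): the husband can get 1126.35 next round, worth 0.53 × 1126.35 = 596.9655 now. The wife offers 596.9655 and keeps 1500 − 596.9655 = 903.0345.
Round 1 (the husband proposes): the wife can get 903.0345 next round, worth 0.53 × 903.0345 = 478.608285 now; the husband offers that and keeps 1021.391715.

478.61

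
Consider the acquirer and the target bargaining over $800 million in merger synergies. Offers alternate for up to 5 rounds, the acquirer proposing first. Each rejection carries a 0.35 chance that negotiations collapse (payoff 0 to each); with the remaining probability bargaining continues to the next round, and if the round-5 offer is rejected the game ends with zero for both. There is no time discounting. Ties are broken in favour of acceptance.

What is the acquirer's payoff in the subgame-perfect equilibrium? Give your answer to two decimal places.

By backward induction:
Round 5 (the acquirer proposes): rejection yields 0 for the target; the acquirer offers 0 and keeps 800.
Round 4 (the target proposes): rejecting gives the acquirer an expected 0.65 × 800 = 520; the target offers that and keeps 280.
Round 3 (the acquirer proposes): rejecting gives the target an expected 0.65 × 280 = 182; the acquirer offers that and keeps 618.
Round 2 (the target proposes): rejecting gives the acquirer an expected 0.65 × 618 = 401.7; the target offers that and keeps 398.3.
Round 1 (the acquirer proposes): rejecting gives the target an expected 0.65 × 398.3 = 258.895; the acquirer offers that and keeps 541.105.

541.11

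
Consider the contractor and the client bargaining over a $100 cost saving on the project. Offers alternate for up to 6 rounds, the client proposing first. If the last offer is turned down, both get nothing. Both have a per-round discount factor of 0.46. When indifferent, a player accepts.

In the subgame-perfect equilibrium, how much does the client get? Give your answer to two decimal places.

Work backward from the last round.
Round 6 (the contractor proposes): the client will accept anything ≥ 0, so the contractor offers 0 and keeps 100.
Round 5 (the client proposes): the contractor can get 100 next round, worth 0.46 × 100 = 46 now, so the client offers 46, keeping 54.
Round 4 (the contractor proposes): the client can get 54 next round, worth 0.46 × 54 = 24.84 now; the contractor offers that and keeps 75.16.
Round 3 (the client proposes): the contractor can get 75.16 next round, worth 0.46 × 75.16 = 34.5736 now. The client offers 34.5736 and keeps 100 − 34.5736 = 65.4264.
Round 2 (the contractor proposes): the client can get 65.4264 next round, worth 0.46 × 65.4264 = 30.096144 now, so the contractor offers 30.096144, keeping 69.903856.
Round 1 (the client proposes): the contractor can get 69.903856 next round, worth 0.46 × 69.903856 = 32.15577376 now, so the client offers 32.15577376, keeping 67.84422624.

67.84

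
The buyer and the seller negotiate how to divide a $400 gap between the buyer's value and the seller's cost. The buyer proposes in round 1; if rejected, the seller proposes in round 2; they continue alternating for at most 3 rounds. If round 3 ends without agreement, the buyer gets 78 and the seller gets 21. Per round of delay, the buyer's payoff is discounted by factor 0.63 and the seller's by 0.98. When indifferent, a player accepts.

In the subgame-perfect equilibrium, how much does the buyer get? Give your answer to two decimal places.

241.99

Round 3 (the buyer proposes): the seller gets 21 if talks fail, so the buyer offers 21 and keeps 379.
Round 2 (the seller proposes): the buyer can get 379 next round, worth 0.63 × 379 = 238.77 now; the seller offers that and keeps 161.23.
Round 1 (the buyer proposes): the seller can get 161.23 next round, worth 0.98 × 161.23 = 158.0054 now. The buyer offers 158.0054 and keeps 400 − 158.0054 = 241.9946.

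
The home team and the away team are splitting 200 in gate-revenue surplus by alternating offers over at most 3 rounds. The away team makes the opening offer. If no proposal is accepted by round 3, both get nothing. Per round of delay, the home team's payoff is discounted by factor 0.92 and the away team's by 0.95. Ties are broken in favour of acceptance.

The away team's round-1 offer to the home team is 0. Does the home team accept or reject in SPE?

Reject

Round 3 (the away team proposes): the home team will accept anything ≥ 0, so the away team offers 0 and keeps 200.
Round 2 (the home team proposes): the away team can get 200 next round, worth 0.95 × 200 = 190 now; the home team offers that and keeps 10.
So by rejecting in round 1, the home team gets 10 next round, worth 0.92 × 10 = 9.2 now.
Offer 0 < 9.2, so the home team rejects.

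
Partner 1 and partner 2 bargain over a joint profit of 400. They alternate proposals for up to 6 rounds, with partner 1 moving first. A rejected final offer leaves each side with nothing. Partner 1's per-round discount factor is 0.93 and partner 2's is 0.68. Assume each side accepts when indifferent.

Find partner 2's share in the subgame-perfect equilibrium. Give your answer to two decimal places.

139.86

Work backward from the last round.
Round 6 (partner 2 proposes): partner 1 will accept anything ≥ 0, so partner 2 offers 0 and keeps 400.
Round 5 (partner 1 proposes): partner 2 can get 400 next round, worth 0.68 × 400 = 272 now, so partner 1 offers 272, keeping 128.
Round 4 (partner 2 proposes): partner 1 can get 128 next round, worth 0.93 × 128 = 119.04 now. Partner 2 offers 119.04 and keeps 400 − 119.04 = 280.96.
Round 3 (partner 1 proposes): partner 2 can get 280.96 next round, worth 0.68 × 280.96 = 191.0528 now. Partner 1 offers 191.0528 and keeps 400 − 191.0528 = 208.9472.
Round 2 (partner 2 proposes): partner 1 can get 208.9472 next round, worth 0.93 × 208.9472 = 194.320896 now, so partner 2 offers 194.320896, keeping 205.679104.
Round 1 (partner 1 proposes): partner 2 can get 205.679104 next round, worth 0.68 × 205.679104 = 139.86179072 now; partner 1 offers that and keeps 260.13820928.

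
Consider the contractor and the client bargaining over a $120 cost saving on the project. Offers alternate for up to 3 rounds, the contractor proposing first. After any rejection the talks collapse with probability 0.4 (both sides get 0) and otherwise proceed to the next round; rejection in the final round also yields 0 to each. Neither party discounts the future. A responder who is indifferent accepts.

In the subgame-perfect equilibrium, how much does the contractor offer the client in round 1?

28.8

By backward induction:
Round 3 (the contractor proposes): the client will accept anything ≥ 0, so the contractor offers 0 and keeps 120.
Round 2 (the client proposes): rejecting gives the contractor an expected 0.6 × 120 = 72; the client offers that and keeps 48.
Round 1 (the contractor proposes): rejecting gives the client an expected 0.6 × 48 = 28.8; the contractor offers that and keeps 91.2.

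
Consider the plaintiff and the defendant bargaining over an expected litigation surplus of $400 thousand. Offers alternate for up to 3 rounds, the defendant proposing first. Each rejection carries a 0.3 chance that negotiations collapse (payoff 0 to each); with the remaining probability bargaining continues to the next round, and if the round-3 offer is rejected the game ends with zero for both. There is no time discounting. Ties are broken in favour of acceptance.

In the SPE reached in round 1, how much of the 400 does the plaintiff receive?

84

By backward induction:
Round 3 (the defendant proposes): rejection yields 0 for the plaintiff; the defendant offers 0 and keeps 400.
Round 2 (the plaintiff proposes): rejecting gives the defendant an expected 0.7 × 400 = 280. The plaintiff offers 280 and keeps 400 − 280 = 120.
Round 1 (the defendant proposes): rejecting gives the plaintiff an expected 0.7 × 120 = 84, so the defendant offers 84, keeping 316.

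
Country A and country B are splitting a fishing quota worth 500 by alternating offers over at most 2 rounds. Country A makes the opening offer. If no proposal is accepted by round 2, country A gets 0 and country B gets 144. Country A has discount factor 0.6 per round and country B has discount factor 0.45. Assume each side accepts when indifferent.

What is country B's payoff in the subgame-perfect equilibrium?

Round 2 (country B proposes): rejection yields 0 for country A; country B offers 0 and keeps 500.
Round 1 (country A proposes): country B can get 500 next round, worth 0.45 × 500 = 225 now. Country A offers 225 and keeps 500 − 225 = 275.

225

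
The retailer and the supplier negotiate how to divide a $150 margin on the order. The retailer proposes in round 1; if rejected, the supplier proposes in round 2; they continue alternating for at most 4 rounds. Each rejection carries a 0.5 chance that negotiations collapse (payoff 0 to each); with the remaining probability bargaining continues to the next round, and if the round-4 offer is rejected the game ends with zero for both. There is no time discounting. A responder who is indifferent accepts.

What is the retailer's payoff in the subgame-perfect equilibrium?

Round 4 (the supplier proposes): rejection yields 0 for the retailer; the supplier offers 0 and keeps 150.
Round 3 (the retailer proposes): rejecting gives the supplier an expected 0.5 × 150 = 75, so the retailer offers 75, keeping 75.
Round 2 (the supplier proposes): rejecting gives the retailer an expected 0.5 × 75 = 37.5, so the supplier offers 37.5, keeping 112.5.
Round 1 (the retailer proposes): rejecting gives the supplier an expected 0.5 × 112.5 = 56.25, so the retailer offers 56.25, keeping 93.75.

93.75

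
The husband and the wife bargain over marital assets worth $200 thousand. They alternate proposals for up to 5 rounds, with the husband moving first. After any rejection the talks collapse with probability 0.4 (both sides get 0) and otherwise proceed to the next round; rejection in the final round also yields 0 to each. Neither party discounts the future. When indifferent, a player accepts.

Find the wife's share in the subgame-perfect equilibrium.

Round 5 (the husband proposes): the wife will accept anything ≥ 0, so the husband offers 0 and keeps 200.
Round 4 (the wife proposes): rejecting gives the husband an expected 0.6 × 200 = 120, so the wife offers 120, keeping 80.
Round 3 (the husband proposes): rejecting gives the wife an expected 0.6 × 80 = 48; the husband offers that and keeps 152.
Round 2 (the wife proposes): rejecting gives the husband an expected 0.6 × 152 = 91.2. The wife offers 91.2 and keeps 200 − 91.2 = 108.8.
Round 1 (the husband proposes): rejecting gives the wife an expected 0.6 × 108.8 = 65.28, so the husband offers 65.28, keeping 134.72.

65.28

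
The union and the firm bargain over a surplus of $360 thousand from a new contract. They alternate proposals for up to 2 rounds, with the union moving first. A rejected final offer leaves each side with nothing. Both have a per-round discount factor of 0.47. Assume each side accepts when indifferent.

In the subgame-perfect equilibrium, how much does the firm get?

169.2

Round 2 (the firm proposes): rejection yields 0 for the union; the firm offers 0 and keeps 360.
Round 1 (the union proposes): the firm can get 360 next round, worth 0.47 × 360 = 169.2 now; the union offers that and keeps 190.8.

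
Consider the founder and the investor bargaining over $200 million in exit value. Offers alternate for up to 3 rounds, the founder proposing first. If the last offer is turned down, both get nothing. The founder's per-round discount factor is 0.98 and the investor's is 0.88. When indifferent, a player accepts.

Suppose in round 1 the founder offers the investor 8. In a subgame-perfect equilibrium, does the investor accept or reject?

Accept

Round 3 (the founder proposes): the investor will accept anything ≥ 0, so the founder offers 0 and keeps 200.
Round 2 (the investor proposes): the founder can get 200 next round, worth 0.98 × 200 = 196 now. The investor offers 196 and keeps 200 − 196 = 4.
So by rejecting in round 1, the investor gets 4 next round, worth 0.88 × 4 = 3.52 now.
Offer 8 ≥ 3.52, so the investor accepts.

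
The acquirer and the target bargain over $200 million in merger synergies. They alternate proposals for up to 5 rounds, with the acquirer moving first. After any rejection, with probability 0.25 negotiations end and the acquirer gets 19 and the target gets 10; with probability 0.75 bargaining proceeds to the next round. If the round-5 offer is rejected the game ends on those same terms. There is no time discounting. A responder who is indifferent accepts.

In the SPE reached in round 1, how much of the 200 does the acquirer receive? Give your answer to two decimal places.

Round 5 (the acquirer proposes): the target gets 10 if talks fail, so the acquirer offers 10 and keeps 190.
Round 4 (the target proposes): rejecting gives the acquirer an expected 0.75 × 190 + 0.25 × 19 = 147.25; the target offers that and keeps 52.75.
Round 3 (the acquirer proposes): rejecting gives the target an expected 0.75 × 52.75 + 0.25 × 10 = 42.0625, so the acquirer offers 42.0625, keeping 157.9375.
Round 2 (the target proposes): rejecting gives the acquirer an expected 0.75 × 157.9375 + 0.25 × 19 = 123.203125, so the target offers 123.203125, keeping 76.796875.
Round 1 (the acquirer proposes): rejecting gives the target an expected 0.75 × 76.796875 + 0.25 × 10 = 60.09765625. The acquirer offers 60.09765625 and keeps 200 − 60.09765625 = 139.90234375.

139.90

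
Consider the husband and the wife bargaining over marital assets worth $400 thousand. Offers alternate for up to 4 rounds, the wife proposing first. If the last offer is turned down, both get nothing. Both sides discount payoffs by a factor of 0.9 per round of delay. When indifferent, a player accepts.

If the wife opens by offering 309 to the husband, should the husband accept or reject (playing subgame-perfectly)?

Reject

Round 4 (the husband proposes): the wife will accept anything ≥ 0, so the husband offers 0 and keeps 400.
Round 3 (the wife proposes): the husband can get 400 next round, worth 0.9 × 400 = 360 now, so the wife offers 360, keeping 40.
Round 2 (the husband proposes): the wife can get 40 next round, worth 0.9 × 40 = 36 now; the husband offers that and keeps 364.
So by rejecting in round 1, the husband gets 364 next round, worth 0.9 × 364 = 327.6 now.
Offer 309 < 327.6, so the husband rejects.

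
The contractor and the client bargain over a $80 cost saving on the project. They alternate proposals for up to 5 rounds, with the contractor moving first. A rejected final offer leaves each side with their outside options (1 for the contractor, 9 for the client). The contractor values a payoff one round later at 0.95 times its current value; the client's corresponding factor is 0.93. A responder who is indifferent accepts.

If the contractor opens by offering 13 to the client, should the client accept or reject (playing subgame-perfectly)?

Round 5 (the contractor proposes): the client gets 9 if talks fail, so the contractor offers 9 and keeps 71.
Round 4 (the client proposes): the contractor can get 71 next round, worth 0.95 × 71 = 67.45 now, so the client offers 67.45, keeping 12.55.
Round 3 (the contractor proposes): the client can get 12.55 next round, worth 0.93 × 12.55 = 11.6715 now; the contractor offers that and keeps 68.3285.
Round 2 (the client proposes): the contractor can get 68.3285 next round, worth 0.95 × 68.3285 = 64.912075 now. The client offers 64.912075 and keeps 80 − 64.912075 = 15.087925.
So by rejecting in round 1, the client gets 15.087925 next round, worth 0.93 × 15.087925 = 14.03177025 now.
Offer 13 < 14.03177025, so the client rejects.

Reject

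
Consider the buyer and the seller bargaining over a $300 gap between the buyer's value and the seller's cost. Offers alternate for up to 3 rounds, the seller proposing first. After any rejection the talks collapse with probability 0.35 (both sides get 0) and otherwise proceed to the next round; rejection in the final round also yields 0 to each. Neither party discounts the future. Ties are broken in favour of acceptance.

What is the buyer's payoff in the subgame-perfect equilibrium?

By backward induction:
Round 3 (the seller proposes): rejection yields 0 for the buyer; the seller offers 0 and keeps 300.
Round 2 (the buyer proposes): rejecting gives the seller an expected 0.65 × 300 = 195, so the buyer offers 195, keeping 105.
Round 1 (the seller proposes): rejecting gives the buyer an expected 0.65 × 105 = 68.25; the seller offers that and keeps 231.75.

68.25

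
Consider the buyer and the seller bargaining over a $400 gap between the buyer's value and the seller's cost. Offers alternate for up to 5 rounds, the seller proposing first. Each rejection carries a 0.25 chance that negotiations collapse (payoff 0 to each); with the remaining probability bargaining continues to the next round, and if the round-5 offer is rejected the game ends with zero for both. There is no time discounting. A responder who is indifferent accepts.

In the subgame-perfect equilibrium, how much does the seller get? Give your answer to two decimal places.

282.81

By backward induction:
Round 5 (the seller proposes): rejection yields 0 for the buyer; the seller offers 0 and keeps 400.
Round 4 (the buyer proposes): rejecting gives the seller an expected 0.75 × 400 = 300, so the buyer offers 300, keeping 100.
Round 3 (the seller proposes): rejecting gives the buyer an expected 0.75 × 100 = 75. The seller offers 75 and keeps 400 − 75 = 325.
Round 2 (the buyer proposes): rejecting gives the seller an expected 0.75 × 325 = 243.75. The buyer offers 243.75 and keeps 400 − 243.75 = 156.25.
Round 1 (the seller proposes): rejecting gives the buyer an expected 0.75 × 156.25 = 117.1875; the seller offers that and keeps 282.8125.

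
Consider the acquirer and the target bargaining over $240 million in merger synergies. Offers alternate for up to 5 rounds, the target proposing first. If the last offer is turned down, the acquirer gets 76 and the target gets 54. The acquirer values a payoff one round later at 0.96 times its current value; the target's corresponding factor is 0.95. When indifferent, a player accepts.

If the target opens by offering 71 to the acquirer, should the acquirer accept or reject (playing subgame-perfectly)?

Reject

Round 5 (the target proposes): the acquirer gets 76 if talks fail, so the target offers 76 and keeps 164.
Round 4 (the acquirer proposes): the target can get 164 next round, worth 0.95 × 164 = 155.8 now, so the acquirer offers 155.8, keeping 84.2.
Round 3 (the target proposes): the acquirer can get 84.2 next round, worth 0.96 × 84.2 = 80.832 now. The target offers 80.832 and keeps 240 − 80.832 = 159.168.
Round 2 (the acquirer proposes): the target can get 159.168 next round, worth 0.95 × 159.168 = 151.2096 now; the acquirer offers that and keeps 88.7904.
So by rejecting in round 1, the acquirer gets 88.7904 next round, worth 0.96 × 88.7904 = 85.238784 now.
Offer 71 < 85.238784, so the acquirer rejects.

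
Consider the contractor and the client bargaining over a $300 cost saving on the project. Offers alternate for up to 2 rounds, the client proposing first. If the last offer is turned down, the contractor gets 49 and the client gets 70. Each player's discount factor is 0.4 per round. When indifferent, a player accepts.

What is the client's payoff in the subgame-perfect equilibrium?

By backward induction:
Round 2 (the contractor proposes): the client gets 70 if talks fail, so the contractor offers 70 and keeps 230.
Round 1 (the client proposes): the contractor can get 230 next round, worth 0.4 × 230 = 92 now; the client offers that and keeps 208.

208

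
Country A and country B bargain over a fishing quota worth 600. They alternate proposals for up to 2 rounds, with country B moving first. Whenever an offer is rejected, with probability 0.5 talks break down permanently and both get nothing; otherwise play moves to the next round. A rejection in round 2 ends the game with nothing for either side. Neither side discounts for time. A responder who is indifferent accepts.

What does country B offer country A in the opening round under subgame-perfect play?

Round 2 (country A proposes): rejection yields 0 for country B; country A offers 0 and keeps 600.
Round 1 (country B proposes): rejecting gives country A an expected 0.5 × 600 = 300. Country B offers 300 and keeps 600 − 300 = 300.

300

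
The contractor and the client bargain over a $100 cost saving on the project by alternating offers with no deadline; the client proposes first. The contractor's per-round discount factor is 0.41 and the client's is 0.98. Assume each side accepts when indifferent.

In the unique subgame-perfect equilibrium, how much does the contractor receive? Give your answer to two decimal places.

1.37

In a stationary SPE each proposer offers the other exactly their discounted continuation value.
If the client keeps x when proposing and the contractor keeps y when proposing, then x = 100 − 0.41y and y = 100 − 0.98x.
Solving: x = 100(1 − 0.41) / (1 − 0.98·0.41) = 59 / 0.5982 ≈ 98.6292.
The contractor gets 100 − 98.6292 ≈ 1.3708.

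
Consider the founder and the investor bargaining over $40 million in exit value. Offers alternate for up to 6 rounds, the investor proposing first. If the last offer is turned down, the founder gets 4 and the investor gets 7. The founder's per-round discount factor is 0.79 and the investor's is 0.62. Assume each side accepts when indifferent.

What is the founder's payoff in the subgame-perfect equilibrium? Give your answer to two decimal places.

Solve by backward induction from round 6.
Round 6 (the founder proposes): the investor gets 7 if talks fail, so the founder offers 7 and keeps 33.
Round 5 (the investor proposes): the founder can get 33 next round, worth 0.79 × 33 = 26.07 now; the investor offers that and keeps 13.93.
Round 4 (the founder proposes): the investor can get 13.93 next round, worth 0.62 × 13.93 = 8.6366 now, so the founder offers 8.6366, keeping 31.3634.
Round 3 (the investor proposes): the founder can get 31.3634 next round, worth 0.79 × 31.3634 = 24.777086 now, so the investor offers 24.777086, keeping 15.222914.
Round 2 (the founder proposes): the investor can get 15.222914 next round, worth 0.62 × 15.222914 = 9.43820668 now, so the founder offers 9.43820668, keeping 30.56179332.
Round 1 (the investor proposes): the founder can get 30.56179332 next round, worth 0.79 × 30.56179332 = 24.1438167228 now; the investor offers that and keeps 15.8561832772.

24.14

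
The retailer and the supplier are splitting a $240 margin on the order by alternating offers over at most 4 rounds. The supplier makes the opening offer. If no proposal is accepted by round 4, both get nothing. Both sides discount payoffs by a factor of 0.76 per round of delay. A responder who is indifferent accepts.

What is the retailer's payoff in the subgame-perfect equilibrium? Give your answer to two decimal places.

Round 4 (the retailer proposes): the supplier will accept anything ≥ 0, so the retailer offers 0 and keeps 240.
Round 3 (the supplier proposes): the retailer can get 240 next round, worth 0.76 × 240 = 182.4 now. The supplier offers 182.4 and keeps 240 − 182.4 = 57.6.
Round 2 (the retailer proposes): the supplier can get 57.6 next round, worth 0.76 × 57.6 = 43.776 now, so the retailer offers 43.776, keeping 196.224.
Round 1 (the supplier proposes): the retailer can get 196.224 next round, worth 0.76 × 196.224 = 149.13024 now. The supplier offers 149.13024 and keeps 240 − 149.13024 = 90.86976.

149.13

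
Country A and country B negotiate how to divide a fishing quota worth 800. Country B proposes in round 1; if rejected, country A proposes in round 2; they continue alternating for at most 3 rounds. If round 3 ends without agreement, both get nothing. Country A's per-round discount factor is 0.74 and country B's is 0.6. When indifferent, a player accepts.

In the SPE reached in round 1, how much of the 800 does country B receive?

By backward induction:
Round 3 (country B proposes): country A will accept anything ≥ 0, so country B offers 0 and keeps 800.
Round 2 (country A proposes): country B can get 800 next round, worth 0.6 × 800 = 480 now, so country A offers 480, keeping 320.
Round 1 (country B proposes): country A can get 320 next round, worth 0.74 × 320 = 236.8 now, so country B offers 236.8, keeping 563.2.

563.2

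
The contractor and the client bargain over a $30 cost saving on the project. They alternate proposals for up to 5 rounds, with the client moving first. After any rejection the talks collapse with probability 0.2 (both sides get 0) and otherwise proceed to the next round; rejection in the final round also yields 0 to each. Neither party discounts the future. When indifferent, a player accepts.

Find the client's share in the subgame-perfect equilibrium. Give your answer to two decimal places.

Round 5 (the client proposes): rejection yields 0 for the contractor; the client offers 0 and keeps 30.
Round 4 (the contractor proposes): rejecting gives the client an expected 0.8 × 30 = 24. The contractor offers 24 and keeps 30 − 24 = 6.
Round 3 (the client proposes): rejecting gives the contractor an expected 0.8 × 6 = 4.8; the client offers that and keeps 25.2.
Round 2 (the contractor proposes): rejecting gives the client an expected 0.8 × 25.2 = 20.16, so the contractor offers 20.16, keeping 9.84.
Round 1 (the client proposes): rejecting gives the contractor an expected 0.8 × 9.84 = 7.872, so the client offers 7.872, keeping 22.128.

22.13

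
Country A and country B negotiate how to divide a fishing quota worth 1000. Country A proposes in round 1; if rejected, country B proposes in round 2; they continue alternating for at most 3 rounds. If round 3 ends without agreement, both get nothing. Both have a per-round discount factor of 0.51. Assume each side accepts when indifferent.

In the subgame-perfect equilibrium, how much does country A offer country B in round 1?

Round 3 (country A proposes): rejection yields 0 for country B; country A offers 0 and keeps 1000.
Round 2 (country B proposes): country A can get 1000 next round, worth 0.51 × 1000 = 510 now. Country B offers 510 and keeps 1000 − 510 = 490.
Round 1 (country A proposes): country B can get 490 next round, worth 0.51 × 490 = 249.9 now; country A offers that and keeps 750.1.

249.9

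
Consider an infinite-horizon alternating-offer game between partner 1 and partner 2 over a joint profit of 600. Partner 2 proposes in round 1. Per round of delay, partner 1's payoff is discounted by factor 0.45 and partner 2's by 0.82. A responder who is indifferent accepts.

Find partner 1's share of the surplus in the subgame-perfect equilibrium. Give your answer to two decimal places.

In a stationary SPE each proposer offers the other exactly their discounted continuation value.
If partner 2 keeps x when proposing and partner 1 keeps y when proposing, then x = 600 − 0.45y and y = 600 − 0.82x.
Solving: x = 600(1 − 0.45) / (1 − 0.82·0.45) = 330 / 0.631 ≈ 522.9794.
Partner 1 gets 600 − 522.9794 ≈ 77.0206.

77.02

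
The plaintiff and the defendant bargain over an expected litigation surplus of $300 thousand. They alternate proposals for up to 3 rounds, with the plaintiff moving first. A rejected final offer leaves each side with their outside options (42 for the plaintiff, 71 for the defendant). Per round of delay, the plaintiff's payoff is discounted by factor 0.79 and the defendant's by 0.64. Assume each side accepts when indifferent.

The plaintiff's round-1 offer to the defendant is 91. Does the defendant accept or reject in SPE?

Accept

Work out the defendant's continuation value if the offer is rejected.
Round 3 (the plaintiff proposes): the defendant gets 71 if talks fail, so the plaintiff offers 71 and keeps 229.
Round 2 (the defendant proposes): the plaintiff can get 229 next round, worth 0.79 × 229 = 180.91 now; the defendant offers that and keeps 119.09.
So by rejecting in round 1, the defendant gets 119.09 next round, worth 0.64 × 119.09 = 76.2176 now.
Offer 91 ≥ 76.2176, so the defendant accepts.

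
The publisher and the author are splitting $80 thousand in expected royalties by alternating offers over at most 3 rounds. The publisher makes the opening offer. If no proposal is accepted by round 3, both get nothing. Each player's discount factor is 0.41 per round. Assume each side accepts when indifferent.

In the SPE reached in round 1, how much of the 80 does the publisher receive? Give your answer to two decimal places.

60.65

Round 3 (the publisher proposes): the author will accept anything ≥ 0, so the publisher offers 0 and keeps 80.
Round 2 (the author proposes): the publisher can get 80 next round, worth 0.41 × 80 = 32.8 now, so the author offers 32.8, keeping 47.2.
Round 1 (the publisher proposes): the author can get 47.2 next round, worth 0.41 × 47.2 = 19.352 now, so the publisher offers 19.352, keeping 60.648.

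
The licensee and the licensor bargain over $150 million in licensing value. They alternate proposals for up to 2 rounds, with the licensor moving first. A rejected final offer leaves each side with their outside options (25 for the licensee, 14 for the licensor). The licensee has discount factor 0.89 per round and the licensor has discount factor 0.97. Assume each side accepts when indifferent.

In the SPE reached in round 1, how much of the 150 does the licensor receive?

By backward induction:
Round 2 (the licensee proposes): the licensor gets 14 if talks fail, so the licensee offers 14 and keeps 136.
Round 1 (the licensor proposes): the licensee can get 136 next round, worth 0.89 × 136 = 121.04 now, so the licensor offers 121.04, keeping 28.96.

28.96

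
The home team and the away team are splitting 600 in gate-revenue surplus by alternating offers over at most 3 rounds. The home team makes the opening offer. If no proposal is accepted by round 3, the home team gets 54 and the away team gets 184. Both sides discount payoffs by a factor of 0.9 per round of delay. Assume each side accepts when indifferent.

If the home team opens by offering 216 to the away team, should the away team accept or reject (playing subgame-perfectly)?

Accept

Work out the away team's continuation value if the offer is rejected.
Round 3 (the home team proposes): the away team gets 184 if talks fail, so the home team offers 184 and keeps 416.
Round 2 (the away team proposes): the home team can get 416 next round, worth 0.9 × 416 = 374.4 now, so the away team offers 374.4, keeping 225.6.
So by rejecting in round 1, the away team gets 225.6 next round, worth 0.9 × 225.6 = 203.04 now.
Offer 216 ≥ 203.04, so the away team accepts.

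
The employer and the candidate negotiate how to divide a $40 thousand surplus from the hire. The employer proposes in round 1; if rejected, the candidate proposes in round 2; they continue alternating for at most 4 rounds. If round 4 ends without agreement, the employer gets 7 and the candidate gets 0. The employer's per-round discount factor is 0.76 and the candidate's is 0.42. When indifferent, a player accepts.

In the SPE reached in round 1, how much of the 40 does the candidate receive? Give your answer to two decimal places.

8.46

Round 4 (the candidate proposes): the employer gets 7 if talks fail, so the candidate offers 7 and keeps 33.
Round 3 (the employer proposes): the candidate can get 33 next round, worth 0.42 × 33 = 13.86 now; the employer offers that and keeps 26.14.
Round 2 (the candidate proposes): the employer can get 26.14 next round, worth 0.76 × 26.14 = 19.8664 now, so the candidate offers 19.8664, keeping 20.1336.
Round 1 (the employer proposes): the candidate can get 20.1336 next round, worth 0.42 × 20.1336 = 8.456112 now, so the employer offers 8.456112, keeping 31.543888.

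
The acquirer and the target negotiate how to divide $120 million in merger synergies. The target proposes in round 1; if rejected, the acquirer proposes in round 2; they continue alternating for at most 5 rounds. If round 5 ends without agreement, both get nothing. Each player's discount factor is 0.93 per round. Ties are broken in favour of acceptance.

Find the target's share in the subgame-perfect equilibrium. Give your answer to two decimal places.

By backward induction:
Round 5 (the target proposes): the acquirer will accept anything ≥ 0, so the target offers 0 and keeps 120.
Round 4 (the acquirer proposes): the target can get 120 next round, worth 0.93 × 120 = 111.6 now; the acquirer offers that and keeps 8.4.
Round 3 (the target proposes): the acquirer can get 8.4 next round, worth 0.93 × 8.4 = 7.812 now. The target offers 7.812 and keeps 120 − 7.812 = 112.188.
Round 2 (the acquirer proposes): the target can get 112.188 next round, worth 0.93 × 112.188 = 104.33484 now; the acquirer offers that and keeps 15.66516.
Round 1 (the target proposes): the acquirer can get 15.66516 next round, worth 0.93 × 15.66516 = 14.5685988 now; the target offers that and keeps 105.4314012.

105.43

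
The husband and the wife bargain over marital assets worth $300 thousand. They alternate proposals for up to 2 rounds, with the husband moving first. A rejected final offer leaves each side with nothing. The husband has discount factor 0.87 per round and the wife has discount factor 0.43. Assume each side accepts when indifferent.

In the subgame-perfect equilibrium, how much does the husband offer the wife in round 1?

Work backward from the last round.
Round 2 (the wife proposes): rejection yields 0 for the husband; the wife offers 0 and keeps 300.
Round 1 (the husband proposes): the wife can get 300 next round, worth 0.43 × 300 = 129 now; the husband offers that and keeps 171.

129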